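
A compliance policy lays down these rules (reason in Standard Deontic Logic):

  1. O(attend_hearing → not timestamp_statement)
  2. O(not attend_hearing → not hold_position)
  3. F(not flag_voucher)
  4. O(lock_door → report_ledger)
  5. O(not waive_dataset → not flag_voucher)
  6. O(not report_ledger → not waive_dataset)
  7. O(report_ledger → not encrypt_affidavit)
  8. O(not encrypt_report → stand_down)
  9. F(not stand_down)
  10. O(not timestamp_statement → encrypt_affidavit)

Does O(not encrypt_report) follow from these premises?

No

Premise 8 is O(not encrypt_report → stand_down); even if O(stand_down) held, inferring O(not encrypt_report) would be affirming the consequent — invalid.
No other premise forces O(not encrypt_report). An ideal world satisfying every premise can still have not encrypt_report false, so O(not encrypt_report) is not derivable.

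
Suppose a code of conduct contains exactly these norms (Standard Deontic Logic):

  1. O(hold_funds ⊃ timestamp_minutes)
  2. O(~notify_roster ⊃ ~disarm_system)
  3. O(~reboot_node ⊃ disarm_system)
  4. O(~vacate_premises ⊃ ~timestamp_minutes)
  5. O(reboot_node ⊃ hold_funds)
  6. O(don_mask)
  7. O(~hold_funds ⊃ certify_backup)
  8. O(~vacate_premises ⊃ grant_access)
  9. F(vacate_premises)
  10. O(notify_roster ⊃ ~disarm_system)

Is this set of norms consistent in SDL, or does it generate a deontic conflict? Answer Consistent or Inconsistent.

Inconsistent

By case analysis on ~notify_roster: premise 2 gives O(~notify_roster ⊃ ~disarm_system) and premise 10 gives O(notify_roster ⊃ ~disarm_system), so O(~disarm_system) either way.
The contrapositive of premise 3 (O(~reboot_node ⊃ disarm_system)) is O(~disarm_system ⊃ reboot_node), and O(~disarm_system) is already established, so O(reboot_node).
Applying K to premise 5 (O(reboot_node ⊃ hold_funds)) and O(reboot_node) yields O(hold_funds).
From O(hold_funds) and premise 1, O(hold_funds ⊃ timestamp_minutes), we obtain O(timestamp_minutes).
Premise 4, O(~vacate_premises ⊃ ~timestamp_minutes), contraposes to O(timestamp_minutes ⊃ vacate_premises); with O(timestamp_minutes) we get O(vacate_premises).
However, F(vacate_premises) at premise 9 amounts to O(~vacate_premises).
We now have both O(vacate_premises) and O(~vacate_premises) — vacate_premises is simultaneously obligatory and forbidden, violating the D-axiom.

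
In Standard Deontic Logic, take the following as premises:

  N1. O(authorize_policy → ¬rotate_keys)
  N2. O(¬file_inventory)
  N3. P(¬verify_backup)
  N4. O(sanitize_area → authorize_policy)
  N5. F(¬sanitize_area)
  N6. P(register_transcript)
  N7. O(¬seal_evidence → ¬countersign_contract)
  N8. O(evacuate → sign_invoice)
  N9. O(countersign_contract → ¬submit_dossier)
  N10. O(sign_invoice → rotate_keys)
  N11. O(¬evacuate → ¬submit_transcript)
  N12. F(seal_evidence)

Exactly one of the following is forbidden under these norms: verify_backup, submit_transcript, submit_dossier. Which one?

submit_transcript

F(¬sanitize_area) at premise 5 means O(sanitize_area).
Applying K to premise 4 (O(sanitize_area → authorize_policy)) and O(sanitize_area) yields O(authorize_policy).
Applying K to premise 1 (O(authorize_policy → ¬rotate_keys)) and O(authorize_policy) yields O(¬rotate_keys).
Premise 10 is O(sign_invoice → rotate_keys); contrapositively O(¬rotate_keys → ¬sign_invoice). Since O(¬rotate_keys) holds, K gives O(¬sign_invoice).
Premise 8, O(evacuate → sign_invoice), contraposes to O(¬sign_invoice → ¬evacuate); with O(¬sign_invoice) we get O(¬evacuate).
With premise 11, O(¬evacuate → ¬submit_transcript), the K-axiom yields O(¬submit_transcript).
So O(¬submit_transcript) holds, i.e. submit_transcript is forbidden. None of the other listed options is forbidden under the premises.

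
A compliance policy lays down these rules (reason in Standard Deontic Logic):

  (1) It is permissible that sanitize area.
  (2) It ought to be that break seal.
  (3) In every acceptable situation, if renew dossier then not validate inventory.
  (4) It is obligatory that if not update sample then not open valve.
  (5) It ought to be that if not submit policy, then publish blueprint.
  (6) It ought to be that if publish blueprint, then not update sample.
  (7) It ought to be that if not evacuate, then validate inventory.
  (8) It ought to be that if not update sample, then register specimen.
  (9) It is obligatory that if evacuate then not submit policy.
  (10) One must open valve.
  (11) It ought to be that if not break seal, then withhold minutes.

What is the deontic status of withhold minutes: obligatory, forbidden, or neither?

Neither

Premise 11 is O(¬break_seal → withhold_minutes), but O(¬break_seal) is not derivable from the premises, so it does not yield O(withhold_minutes).
No premise or chain of K-axiom applications forces O(withhold_minutes), and none forces O(¬withhold_minutes). So withhold_minutes is neither obligatory nor forbidden under these norms.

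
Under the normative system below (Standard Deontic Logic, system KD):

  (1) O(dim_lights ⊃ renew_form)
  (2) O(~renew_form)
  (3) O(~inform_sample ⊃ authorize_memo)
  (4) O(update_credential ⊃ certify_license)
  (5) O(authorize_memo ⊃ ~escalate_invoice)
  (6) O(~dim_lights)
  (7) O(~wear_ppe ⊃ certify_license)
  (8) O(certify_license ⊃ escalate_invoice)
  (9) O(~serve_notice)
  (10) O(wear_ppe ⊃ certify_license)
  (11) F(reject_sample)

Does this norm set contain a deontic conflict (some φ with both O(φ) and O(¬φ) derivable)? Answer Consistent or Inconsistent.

Premise 1 is O(dim_lights ⊃ renew_form), but O(dim_lights) is not derivable from the premises, so it does not yield O(renew_form).
So O(renew_form) is not derivable, and the apparent clash with O(~renew_form) does not arise.
A world satisfying every obligation exists (e.g. authorize_memo=false, certify_license=true, dim_lights=false, escalate_invoice=true, inform_sample=true, reject_sample=false, renew_form=false, serve_notice=false, update_credential=false, wear_ppe=false); no atom is both obligatory and forbidden, so the set is consistent.

Consistent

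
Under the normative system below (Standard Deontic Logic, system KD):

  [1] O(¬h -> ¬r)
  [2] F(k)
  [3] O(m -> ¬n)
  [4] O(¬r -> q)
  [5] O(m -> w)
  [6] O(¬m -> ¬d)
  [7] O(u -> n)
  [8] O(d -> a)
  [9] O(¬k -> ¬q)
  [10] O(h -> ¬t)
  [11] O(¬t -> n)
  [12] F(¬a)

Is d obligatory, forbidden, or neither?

Forbidden

F(k) at premise 2 means O(¬k).
Premise 9 is O(¬k -> ¬q); since O(¬k), deontic closure gives O(¬q).
Premise 4, O(¬r -> q), contraposes to O(¬q -> r); with O(¬q) we get O(r).
Premise 1, O(¬h -> ¬r), contraposes to O(r -> h); with O(r) we get O(h).
Premise 10 is O(h -> ¬t); since O(h), deontic closure gives O(¬t).
Premise 11 is O(¬t -> n); since O(¬t), deontic closure gives O(n).
Premise 3 is O(m -> ¬n); contrapositively O(n -> ¬m). Since O(n) holds, K gives O(¬m).
With premise 6, O(¬m -> ¬d), the K-axiom yields O(¬d).
Premises 5, 7, 8, 12 do not contribute to this derivation.
Thus O(¬d), which is F(d): d is forbidden.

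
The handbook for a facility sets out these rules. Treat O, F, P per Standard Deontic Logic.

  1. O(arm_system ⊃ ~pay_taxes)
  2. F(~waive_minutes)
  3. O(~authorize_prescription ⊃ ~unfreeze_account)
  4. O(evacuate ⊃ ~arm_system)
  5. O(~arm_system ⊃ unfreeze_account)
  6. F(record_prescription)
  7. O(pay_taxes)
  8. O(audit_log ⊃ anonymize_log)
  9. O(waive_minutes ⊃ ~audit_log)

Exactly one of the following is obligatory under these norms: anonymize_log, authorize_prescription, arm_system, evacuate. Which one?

authorize_prescription

From premise 7 we have O(pay_taxes).
Premise 1 is O(arm_system ⊃ ~pay_taxes); contrapositively O(pay_taxes ⊃ ~arm_system). Since O(pay_taxes) holds, K gives O(~arm_system).
With premise 5, O(~arm_system ⊃ unfreeze_account), the K-axiom yields O(unfreeze_account).
Premise 3, O(~authorize_prescription ⊃ ~unfreeze_account), contraposes to O(unfreeze_account ⊃ authorize_prescription); with O(unfreeze_account) we get O(authorize_prescription).
So O(authorize_prescription) holds — authorize_prescription is obligatory. None of the other listed options is made obligatory by any chain of premises.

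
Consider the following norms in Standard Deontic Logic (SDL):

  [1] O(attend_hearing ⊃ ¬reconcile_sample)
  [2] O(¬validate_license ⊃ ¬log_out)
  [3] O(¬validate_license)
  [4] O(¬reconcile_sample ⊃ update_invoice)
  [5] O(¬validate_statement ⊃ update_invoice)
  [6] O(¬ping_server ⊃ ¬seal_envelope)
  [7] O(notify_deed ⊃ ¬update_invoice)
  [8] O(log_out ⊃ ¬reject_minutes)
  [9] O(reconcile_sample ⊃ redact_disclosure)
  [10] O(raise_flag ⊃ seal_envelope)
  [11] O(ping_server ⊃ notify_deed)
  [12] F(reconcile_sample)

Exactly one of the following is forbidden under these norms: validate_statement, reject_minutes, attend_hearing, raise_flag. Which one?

raise_flag

Premise 12, F(reconcile_sample), is equivalent to O(¬reconcile_sample).
With premise 4, O(¬reconcile_sample ⊃ update_invoice), the K-axiom yields O(update_invoice).
The contrapositive of premise 7 (O(notify_deed ⊃ ¬update_invoice)) is O(update_invoice ⊃ ¬notify_deed), and O(update_invoice) is already established, so O(¬notify_deed).
The contrapositive of premise 11 (O(ping_server ⊃ notify_deed)) is O(¬notify_deed ⊃ ¬ping_server), and O(¬notify_deed) is already established, so O(¬ping_server).
Applying K to premise 6 (O(¬ping_server ⊃ ¬seal_envelope)) and O(¬ping_server) yields O(¬seal_envelope).
Premise 10, O(raise_flag ⊃ seal_envelope), contraposes to O(¬seal_envelope ⊃ ¬raise_flag); with O(¬seal_envelope) we get O(¬raise_flag).
So O(¬raise_flag) holds, i.e. raise_flag is forbidden. None of the other listed options is forbidden under the premises.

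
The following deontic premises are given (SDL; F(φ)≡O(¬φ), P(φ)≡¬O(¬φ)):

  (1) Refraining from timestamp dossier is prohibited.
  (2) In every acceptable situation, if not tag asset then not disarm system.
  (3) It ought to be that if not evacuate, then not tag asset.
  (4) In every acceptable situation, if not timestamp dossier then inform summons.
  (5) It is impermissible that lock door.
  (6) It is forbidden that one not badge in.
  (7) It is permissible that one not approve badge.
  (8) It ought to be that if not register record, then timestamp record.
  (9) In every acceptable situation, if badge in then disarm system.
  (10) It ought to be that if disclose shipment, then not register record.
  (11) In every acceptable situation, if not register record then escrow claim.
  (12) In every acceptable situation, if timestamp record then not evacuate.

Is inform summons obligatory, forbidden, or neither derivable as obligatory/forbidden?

Neither

Premise 4 is O(¬timestamp_dossier → inform_summons), but O(¬timestamp_dossier) is not derivable from the premises, so it does not yield O(inform_summons).
No premise or chain of K-axiom applications forces O(inform_summons), and none forces O(¬inform_summons). So inform_summons is neither obligatory nor forbidden under these norms.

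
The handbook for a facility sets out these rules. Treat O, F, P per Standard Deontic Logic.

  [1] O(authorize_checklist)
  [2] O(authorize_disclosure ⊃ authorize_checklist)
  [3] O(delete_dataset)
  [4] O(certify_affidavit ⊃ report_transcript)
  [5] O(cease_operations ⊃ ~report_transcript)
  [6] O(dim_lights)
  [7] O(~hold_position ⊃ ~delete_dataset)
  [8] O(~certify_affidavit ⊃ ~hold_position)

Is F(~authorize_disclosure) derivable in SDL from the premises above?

Premise 2 is O(authorize_disclosure ⊃ authorize_checklist); even if O(authorize_checklist) held, inferring O(authorize_disclosure) would be affirming the consequent — invalid.
No other premise forces O(authorize_disclosure). An ideal world satisfying every premise can still have ~authorize_disclosure true, so F(~authorize_disclosure) is not derivable.

No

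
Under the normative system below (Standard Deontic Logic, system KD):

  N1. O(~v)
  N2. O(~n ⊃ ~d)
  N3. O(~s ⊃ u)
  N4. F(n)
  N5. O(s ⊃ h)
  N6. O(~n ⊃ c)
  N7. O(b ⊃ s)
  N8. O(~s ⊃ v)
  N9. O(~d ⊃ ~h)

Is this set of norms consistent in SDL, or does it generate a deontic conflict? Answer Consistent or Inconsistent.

Premise 1 states O(~v) outright.
Premise 8, O(~s ⊃ v), contraposes to O(~v ⊃ s); with O(~v) we get O(s).
With premise 5, O(s ⊃ h), the K-axiom yields O(h).
Premise 9 is O(~d ⊃ ~h); contrapositively O(h ⊃ d). Since O(h) holds, K gives O(d).
Premise 2 is O(~n ⊃ ~d); contrapositively O(d ⊃ n). Since O(d) holds, K gives O(n).
However, F(n) at premise 4 amounts to O(~n).
We now have both O(n) and O(~n) — n is simultaneously obligatory and forbidden, violating the D-axiom.

Inconsistent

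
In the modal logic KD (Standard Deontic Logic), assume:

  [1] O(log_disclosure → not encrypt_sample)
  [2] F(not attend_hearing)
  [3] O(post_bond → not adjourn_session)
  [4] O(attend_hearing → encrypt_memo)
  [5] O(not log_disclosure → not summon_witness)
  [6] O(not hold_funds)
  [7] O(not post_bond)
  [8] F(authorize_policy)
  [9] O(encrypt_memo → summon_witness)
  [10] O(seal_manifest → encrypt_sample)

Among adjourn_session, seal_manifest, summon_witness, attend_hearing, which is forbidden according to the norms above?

F(not attend_hearing) at premise 2 means O(attend_hearing).
Applying K to premise 4 (O(attend_hearing → encrypt_memo)) and O(attend_hearing) yields O(encrypt_memo).
Applying K to premise 9 (O(encrypt_memo → summon_witness)) and O(encrypt_memo) yields O(summon_witness).
Premise 5 is O(not log_disclosure → not summon_witness); contrapositively O(summon_witness → log_disclosure). Since O(summon_witness) holds, K gives O(log_disclosure).
Premise 1 is O(log_disclosure → not encrypt_sample); since O(log_disclosure), deontic closure gives O(not encrypt_sample).
Premise 10 is O(seal_manifest → encrypt_sample); contrapositively O(not encrypt_sample → not seal_manifest). Since O(not encrypt_sample) holds, K gives O(not seal_manifest).
So O(not seal_manifest) holds, i.e. seal_manifest is forbidden. None of the other listed options is forbidden under the premises.

seal_manifest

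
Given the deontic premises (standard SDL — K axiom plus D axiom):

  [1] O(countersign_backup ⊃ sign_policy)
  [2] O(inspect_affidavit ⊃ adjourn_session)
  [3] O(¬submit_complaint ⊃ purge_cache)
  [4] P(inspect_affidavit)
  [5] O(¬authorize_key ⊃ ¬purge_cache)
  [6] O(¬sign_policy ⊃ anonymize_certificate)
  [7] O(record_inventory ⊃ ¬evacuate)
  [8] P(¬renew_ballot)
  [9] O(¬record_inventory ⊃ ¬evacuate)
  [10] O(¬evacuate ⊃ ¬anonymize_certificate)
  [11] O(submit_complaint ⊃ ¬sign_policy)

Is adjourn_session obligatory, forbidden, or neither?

Premise 2 is O(inspect_affidavit ⊃ adjourn_session), but O(inspect_affidavit) is not derivable from the premises (the permission P(inspect_affidavit) asserts only ¬O(¬inspect_affidavit), not O(inspect_affidavit)), so it does not yield O(adjourn_session).
No premise or chain of K-axiom applications forces O(adjourn_session), and none forces O(¬adjourn_session). So adjourn_session is neither obligatory nor forbidden under these norms.

Neither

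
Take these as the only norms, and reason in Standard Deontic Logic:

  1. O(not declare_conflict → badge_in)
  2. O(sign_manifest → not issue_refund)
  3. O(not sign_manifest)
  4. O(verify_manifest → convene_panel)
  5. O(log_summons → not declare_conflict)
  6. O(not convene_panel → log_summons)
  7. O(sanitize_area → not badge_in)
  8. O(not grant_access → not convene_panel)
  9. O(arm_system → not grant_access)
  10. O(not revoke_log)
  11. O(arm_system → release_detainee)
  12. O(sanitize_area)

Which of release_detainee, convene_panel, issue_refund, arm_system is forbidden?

Premise 12 gives O(sanitize_area).
Premise 7 is O(sanitize_area → not badge_in); since O(sanitize_area), deontic closure gives O(not badge_in).
Premise 1 is O(not declare_conflict → badge_in); contrapositively O(not badge_in → declare_conflict). Since O(not badge_in) holds, K gives O(declare_conflict).
Premise 5, O(log_summons → not declare_conflict), contraposes to O(declare_conflict → not log_summons); with O(declare_conflict) we get O(not log_summons).
Premise 6 is O(not convene_panel → log_summons); contrapositively O(not log_summons → convene_panel). Since O(not log_summons) holds, K gives O(convene_panel).
The contrapositive of premise 8 (O(not grant_access → not convene_panel)) is O(convene_panel → grant_access), and O(convene_panel) is already established, so O(grant_access).
The contrapositive of premise 9 (O(arm_system → not grant_access)) is O(grant_access → not arm_system), and O(grant_access) is already established, so O(not arm_system).
So O(not arm_system) holds, i.e. arm_system is forbidden. None of the other listed options is forbidden under the premises.

arm_system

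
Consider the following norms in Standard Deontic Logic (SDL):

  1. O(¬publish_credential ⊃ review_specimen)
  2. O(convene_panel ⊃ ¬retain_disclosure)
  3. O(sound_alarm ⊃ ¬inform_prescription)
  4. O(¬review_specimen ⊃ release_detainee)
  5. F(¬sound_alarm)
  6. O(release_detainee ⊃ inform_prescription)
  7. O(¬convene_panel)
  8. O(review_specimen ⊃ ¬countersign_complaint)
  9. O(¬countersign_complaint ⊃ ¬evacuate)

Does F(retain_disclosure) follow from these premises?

Premise 2 is O(convene_panel ⊃ ¬retain_disclosure), but O(convene_panel) is not derivable from the premises, so it does not yield O(¬retain_disclosure).
No other premise forces O(¬retain_disclosure). An ideal world satisfying every premise can still have retain_disclosure true, so F(retain_disclosure) is not derivable.

No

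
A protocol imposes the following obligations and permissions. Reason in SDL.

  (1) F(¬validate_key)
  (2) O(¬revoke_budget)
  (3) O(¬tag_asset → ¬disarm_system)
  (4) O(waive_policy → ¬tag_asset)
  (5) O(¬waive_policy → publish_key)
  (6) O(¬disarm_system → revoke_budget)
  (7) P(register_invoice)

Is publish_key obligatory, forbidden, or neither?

Premise 2 gives O(¬revoke_budget).
Premise 6, O(¬disarm_system → revoke_budget), contraposes to O(¬revoke_budget → disarm_system); with O(¬revoke_budget) we get O(disarm_system).
The contrapositive of premise 3 (O(¬tag_asset → ¬disarm_system)) is O(disarm_system → tag_asset), and O(disarm_system) is already established, so O(tag_asset).
Premise 4 is O(waive_policy → ¬tag_asset); contrapositively O(tag_asset → ¬waive_policy). Since O(tag_asset) holds, K gives O(¬waive_policy).
Applying K to premise 5 (O(¬waive_policy → publish_key)) and O(¬waive_policy) yields O(publish_key).
Premises 1, 7 do not contribute to this derivation.
Hence publish_key is obligatory.

Obligatory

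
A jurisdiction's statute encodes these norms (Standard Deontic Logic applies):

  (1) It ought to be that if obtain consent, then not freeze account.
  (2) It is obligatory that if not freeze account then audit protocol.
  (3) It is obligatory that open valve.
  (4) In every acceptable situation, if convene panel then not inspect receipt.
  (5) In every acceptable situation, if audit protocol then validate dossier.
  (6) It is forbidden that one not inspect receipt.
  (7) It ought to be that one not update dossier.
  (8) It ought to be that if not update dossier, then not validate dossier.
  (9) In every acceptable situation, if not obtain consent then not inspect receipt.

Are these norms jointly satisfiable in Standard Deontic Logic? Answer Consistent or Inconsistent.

Premise 7 states O(¬update_dossier) outright.
Premise 8 is O(¬update_dossier → ¬validate_dossier); since O(¬update_dossier), deontic closure gives O(¬validate_dossier).
Premise 5 is O(audit_protocol → validate_dossier); contrapositively O(¬validate_dossier → ¬audit_protocol). Since O(¬validate_dossier) holds, K gives O(¬audit_protocol).
Premise 2 is O(¬freeze_account → audit_protocol); contrapositively O(¬audit_protocol → freeze_account). Since O(¬audit_protocol) holds, K gives O(freeze_account).
Premise 1, O(obtain_consent → ¬freeze_account), contraposes to O(freeze_account → ¬obtain_consent); with O(freeze_account) we get O(¬obtain_consent).
Applying K to premise 9 (O(¬obtain_consent → ¬inspect_receipt)) and O(¬obtain_consent) yields O(¬inspect_receipt).
Yet premise 6 is F(¬inspect_receipt), i.e. O(inspect_receipt).
We now have both O(¬inspect_receipt) and O(inspect_receipt) — inspect_receipt is simultaneously obligatory and forbidden, violating the D-axiom.

Inconsistent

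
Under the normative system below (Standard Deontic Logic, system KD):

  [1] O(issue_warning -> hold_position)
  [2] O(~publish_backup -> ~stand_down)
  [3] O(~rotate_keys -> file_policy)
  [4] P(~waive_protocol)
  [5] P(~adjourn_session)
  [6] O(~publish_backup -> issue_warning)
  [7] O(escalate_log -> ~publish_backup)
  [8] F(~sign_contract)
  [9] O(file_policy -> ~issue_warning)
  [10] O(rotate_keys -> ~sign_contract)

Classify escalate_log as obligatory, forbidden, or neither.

Forbidden

F(~sign_contract) at premise 8 means O(sign_contract).
Premise 10 is O(rotate_keys -> ~sign_contract); contrapositively O(sign_contract -> ~rotate_keys). Since O(sign_contract) holds, K gives O(~rotate_keys).
From O(~rotate_keys) and premise 3, O(~rotate_keys -> file_policy), we obtain O(file_policy).
From O(file_policy) and premise 9, O(file_policy -> ~issue_warning), we obtain O(~issue_warning).
Premise 6, O(~publish_backup -> issue_warning), contraposes to O(~issue_warning -> publish_backup); with O(~issue_warning) we get O(publish_backup).
Premise 7, O(escalate_log -> ~publish_backup), contraposes to O(publish_backup -> ~escalate_log); with O(publish_backup) we get O(~escalate_log).
Premises 1, 2, 4, 5 do not contribute to this derivation.
Thus O(~escalate_log), which is F(escalate_log): escalate_log is forbidden.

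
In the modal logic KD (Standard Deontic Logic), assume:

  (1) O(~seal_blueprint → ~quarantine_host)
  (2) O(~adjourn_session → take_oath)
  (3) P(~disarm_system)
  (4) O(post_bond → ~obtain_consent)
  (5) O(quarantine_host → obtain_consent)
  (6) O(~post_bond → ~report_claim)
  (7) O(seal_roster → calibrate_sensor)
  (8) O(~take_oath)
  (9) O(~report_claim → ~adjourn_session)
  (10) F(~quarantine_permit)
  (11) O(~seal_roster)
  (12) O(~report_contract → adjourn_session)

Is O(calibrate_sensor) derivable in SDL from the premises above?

No

Premise 7 is O(seal_roster → calibrate_sensor), but O(seal_roster) is not derivable from the premises, so it does not yield O(calibrate_sensor).
No other premise forces O(calibrate_sensor). An ideal world satisfying every premise can still have calibrate_sensor false, so O(calibrate_sensor) is not derivable.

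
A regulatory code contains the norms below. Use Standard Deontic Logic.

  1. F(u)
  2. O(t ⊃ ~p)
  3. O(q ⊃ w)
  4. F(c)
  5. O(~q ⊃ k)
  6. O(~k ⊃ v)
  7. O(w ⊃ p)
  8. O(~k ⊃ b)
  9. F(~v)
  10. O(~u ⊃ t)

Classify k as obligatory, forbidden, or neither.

Obligatory

F(u) at premise 1 means O(~u).
With premise 10, O(~u ⊃ t), the K-axiom yields O(t).
With premise 2, O(t ⊃ ~p), the K-axiom yields O(~p).
The contrapositive of premise 7 (O(w ⊃ p)) is O(~p ⊃ ~w), and O(~p) is already established, so O(~w).
The contrapositive of premise 3 (O(q ⊃ w)) is O(~w ⊃ ~q), and O(~w) is already established, so O(~q).
Premise 5 is O(~q ⊃ k); since O(~q), deontic closure gives O(k).
Premises 4, 6, 8, 9 do not contribute to this derivation.
Hence k is obligatory.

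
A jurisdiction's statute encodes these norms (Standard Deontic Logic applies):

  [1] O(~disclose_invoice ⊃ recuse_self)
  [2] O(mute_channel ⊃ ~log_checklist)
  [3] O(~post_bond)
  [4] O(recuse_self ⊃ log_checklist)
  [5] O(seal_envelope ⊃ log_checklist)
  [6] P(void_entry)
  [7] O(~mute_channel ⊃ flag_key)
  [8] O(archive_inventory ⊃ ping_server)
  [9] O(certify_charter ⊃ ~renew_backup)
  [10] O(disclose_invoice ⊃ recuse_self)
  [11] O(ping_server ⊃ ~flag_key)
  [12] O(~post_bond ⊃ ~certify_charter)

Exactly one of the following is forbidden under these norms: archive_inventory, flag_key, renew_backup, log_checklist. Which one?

Premises 1 and 10 are O(~disclose_invoice ⊃ recuse_self) and O(disclose_invoice ⊃ recuse_self); every ideal world satisfies ~disclose_invoice or disclose_invoice, so in either case recuse_self holds — hence O(recuse_self).
Applying K to premise 4 (O(recuse_self ⊃ log_checklist)) and O(recuse_self) yields O(log_checklist).
The contrapositive of premise 2 (O(mute_channel ⊃ ~log_checklist)) is O(log_checklist ⊃ ~mute_channel), and O(log_checklist) is already established, so O(~mute_channel).
From O(~mute_channel) and premise 7, O(~mute_channel ⊃ flag_key), we obtain O(flag_key).
Premise 11, O(ping_server ⊃ ~flag_key), contraposes to O(flag_key ⊃ ~ping_server); with O(flag_key) we get O(~ping_server).
The contrapositive of premise 8 (O(archive_inventory ⊃ ping_server)) is O(~ping_server ⊃ ~archive_inventory), and O(~ping_server) is already established, so O(~archive_inventory).
So O(~archive_inventory) holds, i.e. archive_inventory is forbidden. None of the other listed options is forbidden under the premises.

archive_inventory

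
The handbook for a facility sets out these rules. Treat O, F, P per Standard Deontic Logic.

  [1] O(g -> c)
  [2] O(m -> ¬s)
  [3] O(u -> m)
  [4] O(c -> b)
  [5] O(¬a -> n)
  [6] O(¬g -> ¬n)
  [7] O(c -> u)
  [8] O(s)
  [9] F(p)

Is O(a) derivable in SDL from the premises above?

Premise 8 states O(s) outright.
Premise 2, O(m -> ¬s), contraposes to O(s -> ¬m); with O(s) we get O(¬m).
Premise 3 is O(u -> m); contrapositively O(¬m -> ¬u). Since O(¬m) holds, K gives O(¬u).
Premise 7 is O(c -> u); contrapositively O(¬u -> ¬c). Since O(¬u) holds, K gives O(¬c).
Premise 1, O(g -> c), contraposes to O(¬c -> ¬g); with O(¬c) we get O(¬g).
With premise 6, O(¬g -> ¬n), the K-axiom yields O(¬n).
Premise 5 is O(¬a -> n); contrapositively O(¬n -> a). Since O(¬n) holds, K gives O(a).
Premises 4, 9 do not contribute to this derivation.
So O(a) follows.

Yes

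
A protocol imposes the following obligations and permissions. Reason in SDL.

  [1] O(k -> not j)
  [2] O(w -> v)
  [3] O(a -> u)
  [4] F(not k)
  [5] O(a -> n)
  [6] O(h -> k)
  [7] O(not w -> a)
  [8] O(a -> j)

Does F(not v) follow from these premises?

Yes

F(not k) at premise 4 means O(k).
Applying K to premise 1 (O(k -> not j)) and O(k) yields O(not j).
Premise 8 is O(a -> j); contrapositively O(not j -> not a). Since O(not j) holds, K gives O(not a).
The contrapositive of premise 7 (O(not w -> a)) is O(not a -> w), and O(not a) is already established, so O(w).
Applying K to premise 2 (O(w -> v)) and O(w) yields O(v).
Premises 3, 5, 6 do not contribute to this derivation.
So O(v) holds, i.e. F(not v). The claim follows.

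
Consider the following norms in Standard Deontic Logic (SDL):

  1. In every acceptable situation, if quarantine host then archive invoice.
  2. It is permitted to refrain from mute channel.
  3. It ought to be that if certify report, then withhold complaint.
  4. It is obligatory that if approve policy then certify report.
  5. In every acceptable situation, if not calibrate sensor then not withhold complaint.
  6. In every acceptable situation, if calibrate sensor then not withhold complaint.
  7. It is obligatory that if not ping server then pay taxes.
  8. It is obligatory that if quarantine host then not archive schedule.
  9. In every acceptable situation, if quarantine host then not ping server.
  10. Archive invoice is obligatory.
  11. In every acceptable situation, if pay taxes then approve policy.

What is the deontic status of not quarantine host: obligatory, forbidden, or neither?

By case analysis on calibrate_sensor: premise 6 gives O(calibrate_sensor → ¬withhold_complaint) and premise 5 gives O(¬calibrate_sensor → ¬withhold_complaint), so O(¬withhold_complaint) either way.
The contrapositive of premise 3 (O(certify_report → withhold_complaint)) is O(¬withhold_complaint → ¬certify_report), and O(¬withhold_complaint) is already established, so O(¬certify_report).
The contrapositive of premise 4 (O(approve_policy → certify_report)) is O(¬certify_report → ¬approve_policy), and O(¬certify_report) is already established, so O(¬approve_policy).
Premise 11 is O(pay_taxes → approve_policy); contrapositively O(¬approve_policy → ¬pay_taxes). Since O(¬approve_policy) holds, K gives O(¬pay_taxes).
Premise 7, O(¬ping_server → pay_taxes), contraposes to O(¬pay_taxes → ping_server); with O(¬pay_taxes) we get O(ping_server).
Premise 9, O(quarantine_host → ¬ping_server), contraposes to O(ping_server → ¬quarantine_host); with O(ping_server) we get O(¬quarantine_host).
Premises 1, 2, 8, 10 do not contribute to this derivation.
Hence ¬quarantine_host is obligatory.

Obligatory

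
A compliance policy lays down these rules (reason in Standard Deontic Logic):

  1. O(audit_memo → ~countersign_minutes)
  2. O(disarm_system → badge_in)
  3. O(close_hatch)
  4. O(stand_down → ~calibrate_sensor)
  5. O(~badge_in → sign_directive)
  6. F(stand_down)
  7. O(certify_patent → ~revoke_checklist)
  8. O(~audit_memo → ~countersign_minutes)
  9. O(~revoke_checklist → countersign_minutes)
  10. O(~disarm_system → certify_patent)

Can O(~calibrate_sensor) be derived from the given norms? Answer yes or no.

Premise 4 is O(stand_down → ~calibrate_sensor), but O(stand_down) is not derivable from the premises, so it does not yield O(~calibrate_sensor).
No other premise forces O(~calibrate_sensor). An ideal world satisfying every premise can still have ~calibrate_sensor false, so O(~calibrate_sensor) is not derivable.

No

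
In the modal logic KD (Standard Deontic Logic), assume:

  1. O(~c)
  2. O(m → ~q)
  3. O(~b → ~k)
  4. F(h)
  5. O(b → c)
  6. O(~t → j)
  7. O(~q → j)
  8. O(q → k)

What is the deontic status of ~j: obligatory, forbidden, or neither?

From premise 1 we have O(~c).
Premise 5, O(b → c), contraposes to O(~c → ~b); with O(~c) we get O(~b).
From O(~b) and premise 3, O(~b → ~k), we obtain O(~k).
The contrapositive of premise 8 (O(q → k)) is O(~k → ~q), and O(~k) is already established, so O(~q).
With premise 7, O(~q → j), the K-axiom yields O(j).
Premises 2, 4, 6 do not contribute to this derivation.
Thus O(j), which is F(~j): ~j is forbidden.

Forbidden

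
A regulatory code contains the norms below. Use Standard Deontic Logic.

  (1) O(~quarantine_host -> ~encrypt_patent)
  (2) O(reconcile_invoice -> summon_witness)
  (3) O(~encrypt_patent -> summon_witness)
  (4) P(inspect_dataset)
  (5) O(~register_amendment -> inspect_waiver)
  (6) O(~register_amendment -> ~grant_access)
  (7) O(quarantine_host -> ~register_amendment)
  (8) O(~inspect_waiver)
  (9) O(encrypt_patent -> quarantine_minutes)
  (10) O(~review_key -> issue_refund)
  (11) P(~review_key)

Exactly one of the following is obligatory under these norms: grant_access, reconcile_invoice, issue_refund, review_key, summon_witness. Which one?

summon_witness

Premise 8 gives O(~inspect_waiver).
Premise 5 is O(~register_amendment -> inspect_waiver); contrapositively O(~inspect_waiver -> register_amendment). Since O(~inspect_waiver) holds, K gives O(register_amendment).
Premise 7, O(quarantine_host -> ~register_amendment), contraposes to O(register_amendment -> ~quarantine_host); with O(register_amendment) we get O(~quarantine_host).
Applying K to premise 1 (O(~quarantine_host -> ~encrypt_patent)) and O(~quarantine_host) yields O(~encrypt_patent).
From O(~encrypt_patent) and premise 3, O(~encrypt_patent -> summon_witness), we obtain O(summon_witness).
So O(summon_witness) holds — summon_witness is obligatory. None of the other listed options is made obligatory by any chain of premises.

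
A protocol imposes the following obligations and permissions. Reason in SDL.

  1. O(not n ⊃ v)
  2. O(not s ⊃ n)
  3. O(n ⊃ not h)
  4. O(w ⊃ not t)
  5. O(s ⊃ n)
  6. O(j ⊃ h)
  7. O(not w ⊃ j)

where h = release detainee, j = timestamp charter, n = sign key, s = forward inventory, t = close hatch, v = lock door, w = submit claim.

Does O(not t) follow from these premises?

Yes

Premises 5 and 2 are O(s ⊃ n) and O(not s ⊃ n); every ideal world satisfies s or not s, so in either case n holds — hence O(n).
Applying K to premise 3 (O(n ⊃ not h)) and O(n) yields O(not h).
Premise 6, O(j ⊃ h), contraposes to O(not h ⊃ not j); with O(not h) we get O(not j).
The contrapositive of premise 7 (O(not w ⊃ j)) is O(not j ⊃ w), and O(not j) is already established, so O(w).
Premise 4 is O(w ⊃ not t); since O(w), deontic closure gives O(not t).
Premise 1 does not contribute to this derivation.
So O(not t) follows.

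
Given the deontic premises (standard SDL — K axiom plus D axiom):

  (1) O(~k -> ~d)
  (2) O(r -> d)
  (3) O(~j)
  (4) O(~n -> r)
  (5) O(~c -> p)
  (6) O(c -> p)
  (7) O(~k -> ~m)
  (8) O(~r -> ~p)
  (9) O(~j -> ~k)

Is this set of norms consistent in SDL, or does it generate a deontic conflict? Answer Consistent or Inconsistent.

By case analysis on c: premise 6 gives O(c -> p) and premise 5 gives O(~c -> p), so O(p) either way.
Premise 8 is O(~r -> ~p); contrapositively O(p -> r). Since O(p) holds, K gives O(r).
Applying K to premise 2 (O(r -> d)) and O(r) yields O(d).
Premise 1 is O(~k -> ~d); contrapositively O(d -> k). Since O(d) holds, K gives O(k).
Premise 9 is O(~j -> ~k); contrapositively O(k -> j). Since O(k) holds, K gives O(j).
However, premise 3 gives O(~j).
We now have both O(j) and O(~j) — j is simultaneously obligatory and forbidden, violating the D-axiom.

Inconsistent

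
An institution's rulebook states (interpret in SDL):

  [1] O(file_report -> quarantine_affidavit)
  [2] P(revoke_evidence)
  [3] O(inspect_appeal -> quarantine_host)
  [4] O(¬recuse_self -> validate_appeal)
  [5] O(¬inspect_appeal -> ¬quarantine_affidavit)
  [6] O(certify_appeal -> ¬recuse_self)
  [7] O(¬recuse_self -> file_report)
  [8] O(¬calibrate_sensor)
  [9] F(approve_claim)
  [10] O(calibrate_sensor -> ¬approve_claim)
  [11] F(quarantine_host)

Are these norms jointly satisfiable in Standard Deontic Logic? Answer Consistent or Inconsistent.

Premise 10 is O(calibrate_sensor -> ¬approve_claim); even if O(¬approve_claim) held, inferring O(calibrate_sensor) would be affirming the consequent — invalid.
So O(calibrate_sensor) is not derivable, and the apparent clash with O(¬calibrate_sensor) does not arise.
A world satisfying every obligation exists (e.g. approve_claim=false, calibrate_sensor=false, certify_appeal=false, file_report=false, inspect_appeal=false, quarantine_affidavit=false, quarantine_host=false, recuse_self=true, revoke_evidence=false, validate_appeal=false); no atom is both obligatory and forbidden, so the set is consistent.

Consistent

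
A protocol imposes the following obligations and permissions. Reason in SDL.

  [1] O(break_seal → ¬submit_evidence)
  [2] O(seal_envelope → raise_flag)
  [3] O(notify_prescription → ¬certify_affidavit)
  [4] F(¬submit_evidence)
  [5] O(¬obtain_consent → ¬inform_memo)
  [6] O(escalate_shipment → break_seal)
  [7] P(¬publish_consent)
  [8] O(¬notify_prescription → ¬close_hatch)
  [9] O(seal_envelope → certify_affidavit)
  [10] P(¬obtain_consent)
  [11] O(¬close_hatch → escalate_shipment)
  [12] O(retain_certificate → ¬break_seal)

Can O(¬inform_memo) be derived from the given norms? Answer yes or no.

Premise 5 is O(¬obtain_consent → ¬inform_memo), but O(¬obtain_consent) is not derivable from the premises (the permission P(¬obtain_consent) asserts only ¬O(obtain_consent), not O(¬obtain_consent)), so it does not yield O(¬inform_memo).
No other premise forces O(¬inform_memo). An ideal world satisfying every premise can still have ¬inform_memo false, so O(¬inform_memo) is not derivable.

No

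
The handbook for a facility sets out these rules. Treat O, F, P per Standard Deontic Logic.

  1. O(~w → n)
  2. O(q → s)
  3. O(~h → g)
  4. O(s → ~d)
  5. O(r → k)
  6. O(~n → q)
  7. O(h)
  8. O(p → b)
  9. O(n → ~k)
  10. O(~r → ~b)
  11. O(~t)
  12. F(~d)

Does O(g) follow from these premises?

No

Premise 3 is O(~h → g), but O(~h) is not derivable from the premises, so it does not yield O(g).
No other premise forces O(g). An ideal world satisfying every premise can still have g false, so O(g) is not derivable.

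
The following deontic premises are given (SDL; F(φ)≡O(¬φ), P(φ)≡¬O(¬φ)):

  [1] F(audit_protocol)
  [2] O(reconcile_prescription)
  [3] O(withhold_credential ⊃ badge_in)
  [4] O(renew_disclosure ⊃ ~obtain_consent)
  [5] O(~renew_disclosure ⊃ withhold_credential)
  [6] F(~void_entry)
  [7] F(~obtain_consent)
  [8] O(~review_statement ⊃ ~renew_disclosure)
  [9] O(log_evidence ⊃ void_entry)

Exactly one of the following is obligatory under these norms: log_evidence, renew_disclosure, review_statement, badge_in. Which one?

badge_in

Premise 7, F(~obtain_consent), is equivalent to O(obtain_consent).
The contrapositive of premise 4 (O(renew_disclosure ⊃ ~obtain_consent)) is O(obtain_consent ⊃ ~renew_disclosure), and O(obtain_consent) is already established, so O(~renew_disclosure).
Applying K to premise 5 (O(~renew_disclosure ⊃ withhold_credential)) and O(~renew_disclosure) yields O(withhold_credential).
With premise 3, O(withhold_credential ⊃ badge_in), the K-axiom yields O(badge_in).
So O(badge_in) holds — badge_in is obligatory. None of the other listed options is made obligatory by any chain of premises.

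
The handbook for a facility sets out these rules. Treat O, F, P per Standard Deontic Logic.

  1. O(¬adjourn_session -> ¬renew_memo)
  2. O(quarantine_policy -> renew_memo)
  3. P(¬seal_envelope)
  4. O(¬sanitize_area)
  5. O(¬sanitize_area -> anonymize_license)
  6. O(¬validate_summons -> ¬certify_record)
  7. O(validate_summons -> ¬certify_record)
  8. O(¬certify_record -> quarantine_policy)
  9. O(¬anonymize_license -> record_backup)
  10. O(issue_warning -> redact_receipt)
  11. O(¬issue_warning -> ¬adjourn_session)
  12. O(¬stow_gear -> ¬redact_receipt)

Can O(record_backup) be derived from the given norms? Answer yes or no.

Premise 9 is O(¬anonymize_license -> record_backup), but O(¬anonymize_license) is not derivable from the premises, so it does not yield O(record_backup).
No other premise forces O(record_backup). An ideal world satisfying every premise can still have record_backup false, so O(record_backup) is not derivable.

No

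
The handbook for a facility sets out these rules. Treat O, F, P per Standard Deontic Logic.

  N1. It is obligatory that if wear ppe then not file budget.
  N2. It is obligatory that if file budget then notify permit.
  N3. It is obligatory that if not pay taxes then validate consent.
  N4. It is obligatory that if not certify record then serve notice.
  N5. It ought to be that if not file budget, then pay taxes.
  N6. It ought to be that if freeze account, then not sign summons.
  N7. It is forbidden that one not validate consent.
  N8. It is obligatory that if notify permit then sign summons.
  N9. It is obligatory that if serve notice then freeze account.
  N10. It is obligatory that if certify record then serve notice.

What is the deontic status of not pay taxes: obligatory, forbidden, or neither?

Forbidden

By case analysis on ¬certify_record: premise 4 gives O(¬certify_record → serve_notice) and premise 10 gives O(certify_record → serve_notice), so O(serve_notice) either way.
From O(serve_notice) and premise 9, O(serve_notice → freeze_account), we obtain O(freeze_account).
Premise 6 is O(freeze_account → ¬sign_summons); since O(freeze_account), deontic closure gives O(¬sign_summons).
Premise 8, O(notify_permit → sign_summons), contraposes to O(¬sign_summons → ¬notify_permit); with O(¬sign_summons) we get O(¬notify_permit).
Premise 2 is O(file_budget → notify_permit); contrapositively O(¬notify_permit → ¬file_budget). Since O(¬notify_permit) holds, K gives O(¬file_budget).
Premise 5 is O(¬file_budget → pay_taxes); since O(¬file_budget), deontic closure gives O(pay_taxes).
Premises 1, 3, 7 do not contribute to this derivation.
Thus O(pay_taxes), which is F(¬pay_taxes): ¬pay_taxes is forbidden.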